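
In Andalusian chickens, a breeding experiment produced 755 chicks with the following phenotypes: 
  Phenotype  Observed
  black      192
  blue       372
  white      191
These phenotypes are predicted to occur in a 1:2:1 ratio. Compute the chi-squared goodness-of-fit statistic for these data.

Expected counts for N = 755 under a 1:2:1 ratio (total parts = 4):
  black: 755 × 1/4 = 188.75
  blue: 755 × 2/4 = 377.5
  white: 755 × 1/4 = 188.75
χ² = Σ (O − E)² / E
  black: (192 − 188.75)² / 188.75 = 0.0560
  blue: (372 − 377.5)² / 377.5 = 0.0801
  white: (191 − 188.75)² / 188.75 = 0.0268
χ² = 0.0560 + 0.0801 + 0.0268 = 0.1629 ≈ 0.163

0.163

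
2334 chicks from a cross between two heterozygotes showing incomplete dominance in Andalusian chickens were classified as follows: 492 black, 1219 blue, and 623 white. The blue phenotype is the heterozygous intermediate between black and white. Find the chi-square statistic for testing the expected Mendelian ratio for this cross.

With incomplete dominance, a heterozygote × heterozygote cross gives a 1:2:1 phenotypic ratio.
Expected counts for N = 2334 under a 1:2:1 ratio (total parts = 4):
  black: 2334 × 1/4 = 583.5
  blue: 2334 × 2/4 = 1167
  white: 2334 × 1/4 = 583.5
χ² = Σ (O − E)² / E
  black: (492 − 583.5)² / 583.5 = 14.3483
  blue: (1219 − 1167)² / 1167 = 2.3171
  white: (623 − 583.5)² / 583.5 = 2.6740
χ² = 14.3483 + 2.3171 + 2.6740 = 19.3394 ≈ 19.339

19.339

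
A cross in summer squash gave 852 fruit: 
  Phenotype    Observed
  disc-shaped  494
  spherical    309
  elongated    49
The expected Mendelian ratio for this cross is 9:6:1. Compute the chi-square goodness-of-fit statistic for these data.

The 9:6:1 ratio has 16 parts, so with N = 852 the expected counts are:
  disc-shaped: 852 × 9/16 = 479.25
  spherical: 852 × 6/16 = 319.5
  elongated: 852 × 1/16 = 53.25
χ² = Σ (O − E)² / E
  disc-shaped: (494 − 479.25)² / 479.25 = 0.4540
  spherical: (309 − 319.5)² / 319.5 = 0.3451
  elongated: (49 − 53.25)² / 53.25 = 0.3392
χ² = 0.4540 + 0.3451 + 0.3392 = 1.1383 ≈ 1.138

1.138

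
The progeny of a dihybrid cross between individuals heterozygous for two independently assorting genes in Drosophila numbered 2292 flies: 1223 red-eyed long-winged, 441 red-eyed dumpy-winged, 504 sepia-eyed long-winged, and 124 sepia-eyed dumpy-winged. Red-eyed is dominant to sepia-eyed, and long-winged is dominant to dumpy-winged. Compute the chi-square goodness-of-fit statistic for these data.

A dihybrid F₂ with independent assortment and complete dominance at both loci gives a 9:3:3:1 phenotypic ratio.
Expected counts for N = 2292 under a 9:3:3:1 ratio (total parts = 16):
  red-eyed long-winged: 2292 × 9/16 = 1289.25
  red-eyed dumpy-winged: 2292 × 3/16 = 429.75
  sepia-eyed long-winged: 2292 × 3/16 = 429.75
  sepia-eyed dumpy-winged: 2292 × 1/16 = 143.25
χ² = Σ (O − E)² / E
  red-eyed long-winged: (1223 − 1289.25)² / 1289.25 = 3.4044
  red-eyed dumpy-winged: (441 − 429.75)² / 429.75 = 0.2945
  sepia-eyed long-winged: (504 − 429.75)² / 429.75 = 12.8285
  sepia-eyed dumpy-winged: (124 − 143.25)² / 143.25 = 2.5868
χ² = 3.4044 + 0.2945 + 12.8285 + 2.5868 = 19.1142 ≈ 19.114

19.114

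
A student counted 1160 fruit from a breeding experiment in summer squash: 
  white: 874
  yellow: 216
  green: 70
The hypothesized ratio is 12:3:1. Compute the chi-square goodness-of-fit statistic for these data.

0.115

Expected counts for N = 1160 under a 12:3:1 ratio (total parts = 16):
  white: 1160 × 12/16 = 870
  yellow: 1160 × 3/16 = 217.5
  green: 1160 × 1/16 = 72.5
χ² = Σ (O − E)² / E
  white: (874 − 870)² / 870 = 0.0184
  yellow: (216 − 217.5)² / 217.5 = 0.0103
  green: (70 − 72.5)² / 72.5 = 0.0862
χ² = 0.0184 + 0.0103 + 0.0862 = 0.1149 ≈ 0.115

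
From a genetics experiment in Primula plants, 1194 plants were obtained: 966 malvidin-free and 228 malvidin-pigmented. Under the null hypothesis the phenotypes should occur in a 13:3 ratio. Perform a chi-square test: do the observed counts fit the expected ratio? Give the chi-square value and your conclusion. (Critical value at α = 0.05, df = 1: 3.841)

Total ratio parts = 16. Expected numbers out of 1194:
  malvidin-free: 1194 × 13/16 = 970.125
  malvidin-pigmented: 1194 × 3/16 = 223.875
χ² = Σ (O − E)² / E
  malvidin-free: (966 − 970.125)² / 970.125 = 0.0175
  malvidin-pigmented: (228 − 223.875)² / 223.875 = 0.0760
χ² = 0.0175 + 0.0760 = 0.0935 ≈ 0.094
Degrees of freedom = 2 − 1 = 1; critical value at α = 0.05 is 3.841.
Since 0.094 < 3.841, we fail to reject the null hypothesis — the data are consistent with the 13:3 ratio.

0.094; consistent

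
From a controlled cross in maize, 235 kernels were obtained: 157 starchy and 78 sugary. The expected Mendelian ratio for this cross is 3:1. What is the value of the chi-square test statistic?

8.410

Under the 3:1 hypothesis (Σ ratio = 4, N = 235):
  starchy: 235 × 3/4 = 176.25
  sugary: 235 × 1/4 = 58.75
χ² = Σ (O − E)² / E
  starchy: (157 − 176.25)² / 176.25 = 2.1025
  sugary: (78 − 58.75)² / 58.75 = 6.3074
χ² = 2.1025 + 6.3074 = 8.4099 ≈ 8.410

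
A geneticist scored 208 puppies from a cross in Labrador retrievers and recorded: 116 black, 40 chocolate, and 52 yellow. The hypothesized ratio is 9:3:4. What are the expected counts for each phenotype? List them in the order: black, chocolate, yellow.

The 9:3:4 ratio has 16 parts, so with N = 208 the expected counts are:
  black: 208 × 9/16 = 117
  chocolate: 208 × 3/16 = 39
  yellow: 208 × 4/16 = 52

117, 39, 52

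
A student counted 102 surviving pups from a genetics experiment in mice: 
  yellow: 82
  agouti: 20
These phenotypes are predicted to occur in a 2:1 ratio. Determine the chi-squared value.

Total ratio parts = 3. Expected numbers out of 102:
  yellow: 102 × 2/3 = 68
  agouti: 102 × 1/3 = 34
χ² = Σ (O − E)² / E
  yellow: (82 − 68)² / 68 = 2.8824
  agouti: (20 − 34)² / 34 = 5.7647
χ² = 2.8824 + 5.7647 = 8.6471 ≈ 8.647

8.647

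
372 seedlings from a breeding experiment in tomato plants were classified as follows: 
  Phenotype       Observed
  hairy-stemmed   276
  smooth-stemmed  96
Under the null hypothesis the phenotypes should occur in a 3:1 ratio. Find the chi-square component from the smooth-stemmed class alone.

0.097

Expected counts for N = 372 under a 3:1 ratio (total parts = 4):
  hairy-stemmed: 372 × 3/4 = 279
  smooth-stemmed: 372 × 1/4 = 93
Contribution of smooth-stemmed: (96 − 93)² / 93 = 0.0968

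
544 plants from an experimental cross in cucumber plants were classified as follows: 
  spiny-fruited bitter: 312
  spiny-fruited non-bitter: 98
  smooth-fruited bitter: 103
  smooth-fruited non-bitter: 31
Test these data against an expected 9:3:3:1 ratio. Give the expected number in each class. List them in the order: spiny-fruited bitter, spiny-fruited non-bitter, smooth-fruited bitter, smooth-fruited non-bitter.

306, 102, 102, 34

Total ratio parts = 16. Expected numbers out of 544:
  spiny-fruited bitter: 544 × 9/16 = 306
  spiny-fruited non-bitter: 544 × 3/16 = 102
  smooth-fruited bitter: 544 × 3/16 = 102
  smooth-fruited non-bitter: 544 × 1/16 = 34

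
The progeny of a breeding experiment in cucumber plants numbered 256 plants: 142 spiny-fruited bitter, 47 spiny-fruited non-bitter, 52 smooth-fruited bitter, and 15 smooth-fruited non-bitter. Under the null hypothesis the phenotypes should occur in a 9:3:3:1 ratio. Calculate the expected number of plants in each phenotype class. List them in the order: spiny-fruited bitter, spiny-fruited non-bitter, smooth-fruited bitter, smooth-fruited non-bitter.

144, 48, 48, 16

The 9:3:3:1 ratio has 16 parts, so with N = 256 the expected counts are:
  spiny-fruited bitter: 256 × 9/16 = 144
  spiny-fruited non-bitter: 256 × 3/16 = 48
  smooth-fruited bitter: 256 × 3/16 = 48
  smooth-fruited non-bitter: 256 × 1/16 = 16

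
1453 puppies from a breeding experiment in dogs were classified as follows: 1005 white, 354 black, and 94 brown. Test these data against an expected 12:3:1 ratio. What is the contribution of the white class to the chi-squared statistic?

Total ratio parts = 16. Expected numbers out of 1453:
  white: 1453 × 12/16 = 1089.75
  black: 1453 × 3/16 = 272.4375
  brown: 1453 × 1/16 = 90.8125
Contribution of white: (1005 − 1089.75)² / 1089.75 = 6.5910

6.591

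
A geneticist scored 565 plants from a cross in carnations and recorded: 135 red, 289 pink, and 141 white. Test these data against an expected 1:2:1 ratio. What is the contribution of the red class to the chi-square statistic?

Under the 1:2:1 hypothesis (Σ ratio = 4, N = 565):
  red: 565 × 1/4 = 141.25
  pink: 565 × 2/4 = 282.5
  white: 565 × 1/4 = 141.25
Contribution of red: (135 − 141.25)² / 141.25 = 0.2765

0.277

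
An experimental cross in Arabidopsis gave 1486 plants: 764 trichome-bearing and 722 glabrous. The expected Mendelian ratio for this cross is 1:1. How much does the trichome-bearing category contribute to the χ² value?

Under the 1:1 hypothesis (Σ ratio = 2, N = 1486):
  trichome-bearing: 1486 × 1/2 = 743
  glabrous: 1486 × 1/2 = 743
Contribution of trichome-bearing: (764 − 743)² / 743 = 0.5935

0.594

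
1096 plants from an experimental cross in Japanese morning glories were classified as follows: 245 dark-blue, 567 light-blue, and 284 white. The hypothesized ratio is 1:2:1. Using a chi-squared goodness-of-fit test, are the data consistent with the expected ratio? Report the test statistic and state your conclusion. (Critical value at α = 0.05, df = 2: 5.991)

Under the 1:2:1 hypothesis (Σ ratio = 4, N = 1096):
  dark-blue: 1096 × 1/4 = 274
  light-blue: 1096 × 2/4 = 548
  white: 1096 × 1/4 = 274
χ² = Σ (O − E)² / E
  dark-blue: (245 − 274)² / 274 = 3.0693
  light-blue: (567 − 548)² / 548 = 0.6588
  white: (284 − 274)² / 274 = 0.3650
χ² = 3.0693 + 0.6588 + 0.3650 = 4.0931 ≈ 4.093
Degrees of freedom = 3 − 1 = 2; critical value at α = 0.05 is 5.991.
Since 4.093 < 5.991, we fail to reject the null hypothesis — the data are consistent with the 1:2:1 ratio.

4.093; consistent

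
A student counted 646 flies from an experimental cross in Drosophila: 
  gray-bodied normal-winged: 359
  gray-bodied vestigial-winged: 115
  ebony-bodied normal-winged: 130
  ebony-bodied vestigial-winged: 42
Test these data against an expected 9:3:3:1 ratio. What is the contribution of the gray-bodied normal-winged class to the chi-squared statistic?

0.053

Under the 9:3:3:1 hypothesis (Σ ratio = 16, N = 646):
  gray-bodied normal-winged: 646 × 9/16 = 363.375
  gray-bodied vestigial-winged: 646 × 3/16 = 121.125
  ebony-bodied normal-winged: 646 × 3/16 = 121.125
  ebony-bodied vestigial-winged: 646 × 1/16 = 40.375
Contribution of gray-bodied normal-winged: (359 − 363.375)² / 363.375 = 0.0527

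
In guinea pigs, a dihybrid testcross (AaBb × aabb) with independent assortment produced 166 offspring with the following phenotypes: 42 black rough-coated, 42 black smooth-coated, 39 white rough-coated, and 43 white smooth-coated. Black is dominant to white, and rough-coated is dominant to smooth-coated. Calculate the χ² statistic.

0.217

A dihybrid testcross with independent assortment gives a 1:1:1:1 ratio.
Total ratio parts = 4. Expected numbers out of 166:
  black rough-coated: 166 × 1/4 = 41.5
  black smooth-coated: 166 × 1/4 = 41.5
  white rough-coated: 166 × 1/4 = 41.5
  white smooth-coated: 166 × 1/4 = 41.5
χ² = Σ (O − E)² / E
  black rough-coated: (42 − 41.5)² / 41.5 = 0.0060
  black smooth-coated: (42 − 41.5)² / 41.5 = 0.0060
  white rough-coated: (39 − 41.5)² / 41.5 = 0.1506
  white smooth-coated: (43 − 41.5)² / 41.5 = 0.0542
χ² = 0.0060 + 0.0060 + 0.1506 + 0.0542 = 0.2168 ≈ 0.217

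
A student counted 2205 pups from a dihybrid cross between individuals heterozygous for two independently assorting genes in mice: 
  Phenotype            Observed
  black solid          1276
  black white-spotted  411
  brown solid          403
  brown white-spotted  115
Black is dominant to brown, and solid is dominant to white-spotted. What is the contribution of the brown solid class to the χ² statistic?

0.264

A dihybrid F₂ with independent assortment and complete dominance at both loci gives a 9:3:3:1 phenotypic ratio.
Total ratio parts = 16. Expected numbers out of 2205:
  black solid: 2205 × 9/16 = 1240.3125
  black white-spotted: 2205 × 3/16 = 413.4375
  brown solid: 2205 × 3/16 = 413.4375
  brown white-spotted: 2205 × 1/16 = 137.8125
Contribution of brown solid: (403 − 413.4375)² / 413.4375 = 0.2635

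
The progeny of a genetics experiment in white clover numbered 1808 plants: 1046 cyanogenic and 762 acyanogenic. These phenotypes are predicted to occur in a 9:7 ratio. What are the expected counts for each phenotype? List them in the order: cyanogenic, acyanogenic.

Under the 9:7 hypothesis (Σ ratio = 16, N = 1808):
  cyanogenic: 1808 × 9/16 = 1017
  acyanogenic: 1808 × 7/16 = 791

1017, 791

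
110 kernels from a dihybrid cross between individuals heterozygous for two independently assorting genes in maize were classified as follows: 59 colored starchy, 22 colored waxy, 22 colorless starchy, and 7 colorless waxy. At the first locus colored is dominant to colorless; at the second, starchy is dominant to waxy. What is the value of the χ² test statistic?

0.319

A dihybrid F₂ with independent assortment and complete dominance at both loci gives a 9:3:3:1 phenotypic ratio.
Under the 9:3:3:1 hypothesis (Σ ratio = 16, N = 110):
  colored starchy: 110 × 9/16 = 61.875
  colored waxy: 110 × 3/16 = 20.625
  colorless starchy: 110 × 3/16 = 20.625
  colorless waxy: 110 × 1/16 = 6.875
χ² = Σ (O − E)² / E
  colored starchy: (59 − 61.875)² / 61.875 = 0.1336
  colored waxy: (22 − 20.625)² / 20.625 = 0.0917
  colorless starchy: (22 − 20.625)² / 20.625 = 0.0917
  colorless waxy: (7 − 6.875)² / 6.875 = 0.0023
χ² = 0.1336 + 0.0917 + 0.0917 + 0.0023 = 0.3193 ≈ 0.319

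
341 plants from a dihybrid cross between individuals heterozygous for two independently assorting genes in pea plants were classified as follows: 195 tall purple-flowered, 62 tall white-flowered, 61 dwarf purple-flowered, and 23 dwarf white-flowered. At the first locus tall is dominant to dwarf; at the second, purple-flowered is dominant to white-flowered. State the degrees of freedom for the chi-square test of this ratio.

3

A dihybrid F₂ with independent assortment and complete dominance at both loci gives a 9:3:3:1 phenotypic ratio.
A goodness-of-fit test with 4 phenotype classes has df = 4 − 1 = 3.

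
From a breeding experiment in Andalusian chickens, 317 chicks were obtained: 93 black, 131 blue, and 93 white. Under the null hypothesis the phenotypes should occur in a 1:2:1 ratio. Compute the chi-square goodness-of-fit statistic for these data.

Expected counts for N = 317 under a 1:2:1 ratio (total parts = 4):
  black: 317 × 1/4 = 79.25
  blue: 317 × 2/4 = 158.5
  white: 317 × 1/4 = 79.25
χ² = Σ (O − E)² / E
  black: (93 − 79.25)² / 79.25 = 2.3856
  blue: (131 − 158.5)² / 158.5 = 4.7713
  white: (93 − 79.25)² / 79.25 = 2.3856
χ² = 2.3856 + 4.7713 + 2.3856 = 9.5425 ≈ 9.543

9.543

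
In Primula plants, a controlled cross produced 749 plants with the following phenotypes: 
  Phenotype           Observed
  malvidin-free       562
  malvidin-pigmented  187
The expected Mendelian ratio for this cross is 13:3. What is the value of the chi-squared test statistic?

19.001

Under the 13:3 hypothesis (Σ ratio = 16, N = 749):
  malvidin-free: 749 × 13/16 = 608.5625
  malvidin-pigmented: 749 × 3/16 = 140.4375
χ² = Σ (O − E)² / E
  malvidin-free: (562 − 608.5625)² / 608.5625 = 3.5626
  malvidin-pigmented: (187 − 140.4375)² / 140.4375 = 15.4379
χ² = 3.5626 + 15.4379 = 19.0005 ≈ 19.001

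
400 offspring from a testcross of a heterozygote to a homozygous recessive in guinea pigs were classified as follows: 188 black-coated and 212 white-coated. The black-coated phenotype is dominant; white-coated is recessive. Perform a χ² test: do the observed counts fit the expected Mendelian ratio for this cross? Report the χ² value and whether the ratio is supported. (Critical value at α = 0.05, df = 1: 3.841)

1.440; consistent

A testcross of a heterozygote (Aa × aa) gives a 1:1 phenotypic ratio.
Total ratio parts = 2. Expected numbers out of 400:
  black-coated: 400 × 1/2 = 200
  white-coated: 400 × 1/2 = 200
χ² = Σ (O − E)² / E
  black-coated: (188 − 200)² / 200 = 0.7200
  white-coated: (212 − 200)² / 200 = 0.7200
χ² = 0.7200 + 0.7200 = 1.440
Degrees of freedom = 2 − 1 = 1; critical value at α = 0.05 is 3.841.
Since 1.440 < 3.841, we fail to reject the null hypothesis — the data are consistent with the 1:1 ratio.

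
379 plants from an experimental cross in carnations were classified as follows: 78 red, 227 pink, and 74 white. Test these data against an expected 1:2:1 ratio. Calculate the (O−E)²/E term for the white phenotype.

4.544

Total ratio parts = 4. Expected numbers out of 379:
  red: 379 × 1/4 = 94.75
  pink: 379 × 2/4 = 189.5
  white: 379 × 1/4 = 94.75
Contribution of white: (74 − 94.75)² / 94.75 = 4.5442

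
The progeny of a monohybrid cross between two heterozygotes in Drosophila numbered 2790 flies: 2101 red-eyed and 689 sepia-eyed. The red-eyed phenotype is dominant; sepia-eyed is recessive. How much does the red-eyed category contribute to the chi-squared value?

For a monohybrid cross between heterozygotes with complete dominance, the expected phenotypic ratio is 3:1.
The 3:1 ratio has 4 parts, so with N = 2790 the expected counts are:
  red-eyed: 2790 × 3/4 = 2092.5
  sepia-eyed: 2790 × 1/4 = 697.5
Contribution of red-eyed: (2101 − 2092.5)² / 2092.5 = 0.0345

0.035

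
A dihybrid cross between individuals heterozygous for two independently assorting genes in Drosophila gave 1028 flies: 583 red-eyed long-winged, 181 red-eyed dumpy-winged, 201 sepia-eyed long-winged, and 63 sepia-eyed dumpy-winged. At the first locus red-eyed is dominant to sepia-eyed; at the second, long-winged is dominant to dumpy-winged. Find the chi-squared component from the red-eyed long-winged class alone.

A dihybrid F₂ with independent assortment and complete dominance at both loci gives a 9:3:3:1 phenotypic ratio.
Total ratio parts = 16. Expected numbers out of 1028:
  red-eyed long-winged: 1028 × 9/16 = 578.25
  red-eyed dumpy-winged: 1028 × 3/16 = 192.75
  sepia-eyed long-winged: 1028 × 3/16 = 192.75
  sepia-eyed dumpy-winged: 1028 × 1/16 = 64.25
Contribution of red-eyed long-winged: (583 − 578.25)² / 578.25 = 0.0390

0.039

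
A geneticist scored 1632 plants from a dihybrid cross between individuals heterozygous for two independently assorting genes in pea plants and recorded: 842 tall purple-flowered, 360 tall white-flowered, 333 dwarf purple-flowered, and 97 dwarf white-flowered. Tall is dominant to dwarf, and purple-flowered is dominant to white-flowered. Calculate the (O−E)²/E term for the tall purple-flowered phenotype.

A dihybrid F₂ with independent assortment and complete dominance at both loci gives a 9:3:3:1 phenotypic ratio.
Total ratio parts = 16. Expected numbers out of 1632:
  tall purple-flowered: 1632 × 9/16 = 918
  tall white-flowered: 1632 × 3/16 = 306
  dwarf purple-flowered: 1632 × 3/16 = 306
  dwarf white-flowered: 1632 × 1/16 = 102
Contribution of tall purple-flowered: (842 − 918)² / 918 = 6.2919

6.292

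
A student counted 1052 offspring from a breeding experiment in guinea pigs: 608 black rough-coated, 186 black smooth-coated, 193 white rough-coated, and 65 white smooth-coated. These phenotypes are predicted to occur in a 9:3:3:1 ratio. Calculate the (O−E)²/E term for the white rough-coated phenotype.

0.092

Under the 9:3:3:1 hypothesis (Σ ratio = 16, N = 1052):
  black rough-coated: 1052 × 9/16 = 591.75
  black smooth-coated: 1052 × 3/16 = 197.25
  white rough-coated: 1052 × 3/16 = 197.25
  white smooth-coated: 1052 × 1/16 = 65.75
Contribution of white rough-coated: (193 − 197.25)² / 197.25 = 0.0916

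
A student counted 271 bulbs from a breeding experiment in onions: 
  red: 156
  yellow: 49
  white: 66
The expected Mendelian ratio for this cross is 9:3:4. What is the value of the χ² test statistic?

Under the 9:3:4 hypothesis (Σ ratio = 16, N = 271):
  red: 271 × 9/16 = 152.4375
  yellow: 271 × 3/16 = 50.8125
  white: 271 × 4/16 = 67.75
χ² = Σ (O − E)² / E
  red: (156 − 152.4375)² / 152.4375 = 0.0833
  yellow: (49 − 50.8125)² / 50.8125 = 0.0647
  white: (66 − 67.75)² / 67.75 = 0.0452
χ² = 0.0833 + 0.0647 + 0.0452 = 0.1932 ≈ 0.193

0.193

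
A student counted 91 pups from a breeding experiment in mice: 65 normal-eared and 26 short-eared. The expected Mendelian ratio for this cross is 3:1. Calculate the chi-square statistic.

0.619

Total ratio parts = 4. Expected numbers out of 91:
  normal-eared: 91 × 3/4 = 68.25
  short-eared: 91 × 1/4 = 22.75
χ² = Σ (O − E)² / E
  normal-eared: (65 − 68.25)² / 68.25 = 0.1548
  short-eared: (26 − 22.75)² / 22.75 = 0.4643
χ² = 0.1548 + 0.4643 = 0.6191 ≈ 0.619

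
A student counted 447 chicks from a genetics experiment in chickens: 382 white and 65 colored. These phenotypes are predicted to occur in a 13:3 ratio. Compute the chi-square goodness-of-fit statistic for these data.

Under the 13:3 hypothesis (Σ ratio = 16, N = 447):
  white: 447 × 13/16 = 363.1875
  colored: 447 × 3/16 = 83.8125
χ² = Σ (O − E)² / E
  white: (382 − 363.1875)² / 363.1875 = 0.9745
  colored: (65 − 83.8125)² / 83.8125 = 4.2226
χ² = 0.9745 + 4.2226 = 5.1971 ≈ 5.197

5.197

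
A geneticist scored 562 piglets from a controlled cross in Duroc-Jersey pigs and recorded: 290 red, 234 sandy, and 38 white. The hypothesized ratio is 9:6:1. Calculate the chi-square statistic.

Expected counts for N = 562 under a 9:6:1 ratio (total parts = 16):
  red: 562 × 9/16 = 316.125
  sandy: 562 × 6/16 = 210.75
  white: 562 × 1/16 = 35.125
χ² = Σ (O − E)² / E
  red: (290 − 316.125)² / 316.125 = 2.1590
  sandy: (234 − 210.75)² / 210.75 = 2.5649
  white: (38 − 35.125)² / 35.125 = 0.2353
χ² = 2.1590 + 2.5649 + 0.2353 = 4.9592 ≈ 4.959

4.959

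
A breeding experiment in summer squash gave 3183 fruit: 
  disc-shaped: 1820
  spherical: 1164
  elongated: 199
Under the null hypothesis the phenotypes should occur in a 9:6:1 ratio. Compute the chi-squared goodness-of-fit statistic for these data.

Under the 9:6:1 hypothesis (Σ ratio = 16, N = 3183):
  disc-shaped: 3183 × 9/16 = 1790.4375
  spherical: 3183 × 6/16 = 1193.625
  elongated: 3183 × 1/16 = 198.9375
χ² = Σ (O − E)² / E
  disc-shaped: (1820 − 1790.4375)² / 1790.4375 = 0.4881
  spherical: (1164 − 1193.625)² / 1193.625 = 0.7353
  elongated: (199 − 198.9375)² / 198.9375 = 0.0000
χ² = 0.4881 + 0.7353 + 0.0000 = 1.2234 ≈ 1.223

1.223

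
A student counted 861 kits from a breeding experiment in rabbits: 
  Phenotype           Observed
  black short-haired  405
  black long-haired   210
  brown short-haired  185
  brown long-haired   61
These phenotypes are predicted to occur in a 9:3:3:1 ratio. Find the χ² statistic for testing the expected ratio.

Total ratio parts = 16. Expected numbers out of 861:
  black short-haired: 861 × 9/16 = 484.3125
  black long-haired: 861 × 3/16 = 161.4375
  brown short-haired: 861 × 3/16 = 161.4375
  brown long-haired: 861 × 1/16 = 53.8125
χ² = Σ (O − E)² / E
  black short-haired: (405 − 484.3125)² / 484.3125 = 12.9885
  black long-haired: (210 − 161.4375)² / 161.4375 = 14.6082
  brown short-haired: (185 − 161.4375)² / 161.4375 = 3.4390
  brown long-haired: (61 − 53.8125)² / 53.8125 = 0.9600
χ² = 12.9885 + 14.6082 + 3.4390 + 0.9600 = 31.9957 ≈ 31.996

31.996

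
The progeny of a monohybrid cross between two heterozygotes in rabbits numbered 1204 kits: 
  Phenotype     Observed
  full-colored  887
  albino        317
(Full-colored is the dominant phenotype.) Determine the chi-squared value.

1.134

For a monohybrid cross between heterozygotes with complete dominance, the expected phenotypic ratio is 3:1.
Total ratio parts = 4. Expected numbers out of 1204:
  full-colored: 1204 × 3/4 = 903
  albino: 1204 × 1/4 = 301
χ² = Σ (O − E)² / E
  full-colored: (887 − 903)² / 903 = 0.2835
  albino: (317 − 301)² / 301 = 0.8505
χ² = 0.2835 + 0.8505 = 1.134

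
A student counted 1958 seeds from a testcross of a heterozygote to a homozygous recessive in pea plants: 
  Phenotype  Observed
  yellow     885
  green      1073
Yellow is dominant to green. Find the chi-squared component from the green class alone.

9.026

A testcross of a heterozygote (Aa × aa) gives a 1:1 phenotypic ratio.
Expected counts for N = 1958 under a 1:1 ratio (total parts = 2):
  yellow: 1958 × 1/2 = 979
  green: 1958 × 1/2 = 979
Contribution of green: (1073 − 979)² / 979 = 9.0255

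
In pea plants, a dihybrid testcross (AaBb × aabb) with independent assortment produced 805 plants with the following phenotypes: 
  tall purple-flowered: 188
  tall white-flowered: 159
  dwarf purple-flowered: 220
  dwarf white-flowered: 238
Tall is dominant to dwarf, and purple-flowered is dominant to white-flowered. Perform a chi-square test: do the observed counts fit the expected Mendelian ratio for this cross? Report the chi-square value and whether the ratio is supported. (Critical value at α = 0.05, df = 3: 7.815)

A dihybrid testcross with independent assortment gives a 1:1:1:1 ratio.
The 1:1:1:1 ratio has 4 parts, so with N = 805 the expected counts are:
  tall purple-flowered: 805 × 1/4 = 201.25
  tall white-flowered: 805 × 1/4 = 201.25
  dwarf purple-flowered: 805 × 1/4 = 201.25
  dwarf white-flowered: 805 × 1/4 = 201.25
χ² = Σ (O − E)² / E
  tall purple-flowered: (188 − 201.25)² / 201.25 = 0.8724
  tall white-flowered: (159 − 201.25)² / 201.25 = 8.8699
  dwarf purple-flowered: (220 − 201.25)² / 201.25 = 1.7469
  dwarf white-flowered: (238 − 201.25)² / 201.25 = 6.7109
χ² = 0.8724 + 8.8699 + 1.7469 + 6.7109 = 18.2001 ≈ 18.200
Degrees of freedom = 4 − 1 = 3; critical value at α = 0.05 is 7.815.
Since 18.200 > 7.815, we reject the null hypothesis — the data do not fit the 1:1:1:1 ratio.

18.200; not consistent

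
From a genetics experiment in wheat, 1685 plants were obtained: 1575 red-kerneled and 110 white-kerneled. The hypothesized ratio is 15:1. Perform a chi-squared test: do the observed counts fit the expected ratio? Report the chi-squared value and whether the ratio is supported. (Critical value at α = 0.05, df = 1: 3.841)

Total ratio parts = 16. Expected numbers out of 1685:
  red-kerneled: 1685 × 15/16 = 1579.6875
  white-kerneled: 1685 × 1/16 = 105.3125
χ² = Σ (O − E)² / E
  red-kerneled: (1575 − 1579.6875)² / 1579.6875 = 0.0139
  white-kerneled: (110 − 105.3125)² / 105.3125 = 0.2086
χ² = 0.0139 + 0.2086 = 0.2225 ≈ 0.223
Degrees of freedom = 2 − 1 = 1; critical value at α = 0.05 is 3.841.
Since 0.223 < 3.841, we fail to reject the null hypothesis — the data are consistent with the 15:1 ratio.

0.223; consistent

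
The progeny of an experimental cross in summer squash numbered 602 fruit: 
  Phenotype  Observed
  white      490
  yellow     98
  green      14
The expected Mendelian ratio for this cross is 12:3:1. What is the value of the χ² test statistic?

Expected counts for N = 602 under a 12:3:1 ratio (total parts = 16):
  white: 602 × 12/16 = 451.5
  yellow: 602 × 3/16 = 112.875
  green: 602 × 1/16 = 37.625
χ² = Σ (O − E)² / E
  white: (490 − 451.5)² / 451.5 = 3.2829
  yellow: (98 − 112.875)² / 112.875 = 1.9603
  green: (14 − 37.625)² / 37.625 = 14.8343
χ² = 3.2829 + 1.9603 + 14.8343 = 20.0775 ≈ 20.078

20.078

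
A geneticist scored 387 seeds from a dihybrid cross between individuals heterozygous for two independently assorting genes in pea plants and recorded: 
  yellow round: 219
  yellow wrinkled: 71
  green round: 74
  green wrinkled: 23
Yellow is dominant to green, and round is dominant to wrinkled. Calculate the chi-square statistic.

A dihybrid F₂ with independent assortment and complete dominance at both loci gives a 9:3:3:1 phenotypic ratio.
Expected counts for N = 387 under a 9:3:3:1 ratio (total parts = 16):
  yellow round: 387 × 9/16 = 217.6875
  yellow wrinkled: 387 × 3/16 = 72.5625
  green round: 387 × 3/16 = 72.5625
  green wrinkled: 387 × 1/16 = 24.1875
χ² = Σ (O − E)² / E
  yellow round: (219 − 217.6875)² / 217.6875 = 0.0079
  yellow wrinkled: (71 − 72.5625)² / 72.5625 = 0.0336
  green round: (74 − 72.5625)² / 72.5625 = 0.0285
  green wrinkled: (23 − 24.1875)² / 24.1875 = 0.0583
χ² = 0.0079 + 0.0336 + 0.0285 + 0.0583 = 0.1283 ≈ 0.128

0.128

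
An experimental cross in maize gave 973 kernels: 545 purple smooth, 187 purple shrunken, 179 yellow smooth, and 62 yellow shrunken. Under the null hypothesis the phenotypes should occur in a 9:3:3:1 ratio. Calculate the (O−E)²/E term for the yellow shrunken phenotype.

Under the 9:3:3:1 hypothesis (Σ ratio = 16, N = 973):
  purple smooth: 973 × 9/16 = 547.3125
  purple shrunken: 973 × 3/16 = 182.4375
  yellow smooth: 973 × 3/16 = 182.4375
  yellow shrunken: 973 × 1/16 = 60.8125
Contribution of yellow shrunken: (62 − 60.8125)² / 60.8125 = 0.0232

0.023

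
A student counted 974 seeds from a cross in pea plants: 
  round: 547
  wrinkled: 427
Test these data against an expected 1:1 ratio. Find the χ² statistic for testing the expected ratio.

The 1:1 ratio has 2 parts, so with N = 974 the expected counts are:
  round: 974 × 1/2 = 487
  wrinkled: 974 × 1/2 = 487
χ² = Σ (O − E)² / E
  round: (547 − 487)² / 487 = 7.3922
  wrinkled: (427 − 487)² / 487 = 7.3922
χ² = 7.3922 + 7.3922 = 14.7844 ≈ 14.784

14.784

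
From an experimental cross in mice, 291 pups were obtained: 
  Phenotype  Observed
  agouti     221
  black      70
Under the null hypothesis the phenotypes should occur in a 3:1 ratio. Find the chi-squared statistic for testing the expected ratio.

The 3:1 ratio has 4 parts, so with N = 291 the expected counts are:
  agouti: 291 × 3/4 = 218.25
  black: 291 × 1/4 = 72.75
χ² = Σ (O − E)² / E
  agouti: (221 − 218.25)² / 218.25 = 0.0347
  black: (70 − 72.75)² / 72.75 = 0.1040
χ² = 0.0347 + 0.1040 = 0.1387 ≈ 0.139

0.139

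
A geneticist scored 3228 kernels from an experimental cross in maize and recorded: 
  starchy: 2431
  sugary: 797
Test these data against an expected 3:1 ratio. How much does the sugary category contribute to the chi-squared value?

0.124

Expected counts for N = 3228 under a 3:1 ratio (total parts = 4):
  starchy: 3228 × 3/4 = 2421
  sugary: 3228 × 1/4 = 807
Contribution of sugary: (797 − 807)² / 807 = 0.1239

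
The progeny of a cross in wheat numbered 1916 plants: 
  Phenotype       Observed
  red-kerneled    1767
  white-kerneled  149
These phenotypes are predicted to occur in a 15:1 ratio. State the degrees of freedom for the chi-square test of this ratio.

1

A goodness-of-fit test with 2 phenotype classes has df = 2 − 1 = 1.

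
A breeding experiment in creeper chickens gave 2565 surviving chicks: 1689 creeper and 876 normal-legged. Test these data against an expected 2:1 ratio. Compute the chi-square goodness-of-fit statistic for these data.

0.774

The 2:1 ratio has 3 parts, so with N = 2565 the expected counts are:
  creeper: 2565 × 2/3 = 1710
  normal-legged: 2565 × 1/3 = 855
χ² = Σ (O − E)² / E
  creeper: (1689 − 1710)² / 1710 = 0.2579
  normal-legged: (876 − 855)² / 855 = 0.5158
χ² = 0.2579 + 0.5158 = 0.7737 ≈ 0.774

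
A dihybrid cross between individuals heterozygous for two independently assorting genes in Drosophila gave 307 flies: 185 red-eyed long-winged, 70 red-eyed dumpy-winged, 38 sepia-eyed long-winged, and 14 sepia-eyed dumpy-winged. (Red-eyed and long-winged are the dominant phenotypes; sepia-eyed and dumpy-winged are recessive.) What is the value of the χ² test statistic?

A dihybrid F₂ with independent assortment and complete dominance at both loci gives a 9:3:3:1 phenotypic ratio.
Under the 9:3:3:1 hypothesis (Σ ratio = 16, N = 307):
  red-eyed long-winged: 307 × 9/16 = 172.6875
  red-eyed dumpy-winged: 307 × 3/16 = 57.5625
  sepia-eyed long-winged: 307 × 3/16 = 57.5625
  sepia-eyed dumpy-winged: 307 × 1/16 = 19.1875
χ² = Σ (O − E)² / E
  red-eyed long-winged: (185 − 172.6875)² / 172.6875 = 0.8779
  red-eyed dumpy-winged: (70 − 57.5625)² / 57.5625 = 2.6874
  sepia-eyed long-winged: (38 − 57.5625)² / 57.5625 = 6.6483
  sepia-eyed dumpy-winged: (14 − 19.1875)² / 19.1875 = 1.4025
χ² = 0.8779 + 2.6874 + 6.6483 + 1.4025 = 11.6161 ≈ 11.616

11.616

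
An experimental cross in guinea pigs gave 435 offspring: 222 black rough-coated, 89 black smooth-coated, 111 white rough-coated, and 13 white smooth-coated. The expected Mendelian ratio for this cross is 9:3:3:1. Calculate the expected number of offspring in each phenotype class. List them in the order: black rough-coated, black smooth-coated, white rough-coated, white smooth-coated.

244.6875, 81.5625, 81.5625, 27.1875

The 9:3:3:1 ratio has 16 parts, so with N = 435 the expected counts are:
  black rough-coated: 435 × 9/16 = 244.6875
  black smooth-coated: 435 × 3/16 = 81.5625
  white rough-coated: 435 × 3/16 = 81.5625
  white smooth-coated: 435 × 1/16 = 27.1875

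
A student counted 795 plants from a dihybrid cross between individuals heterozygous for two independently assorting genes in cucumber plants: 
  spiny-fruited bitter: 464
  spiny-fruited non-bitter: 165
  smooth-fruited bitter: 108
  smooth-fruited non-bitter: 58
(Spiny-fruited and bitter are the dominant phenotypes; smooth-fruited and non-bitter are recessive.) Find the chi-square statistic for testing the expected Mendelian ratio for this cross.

15.038

A dihybrid F₂ with independent assortment and complete dominance at both loci gives a 9:3:3:1 phenotypic ratio.
Total ratio parts = 16. Expected numbers out of 795:
  spiny-fruited bitter: 795 × 9/16 = 447.1875
  spiny-fruited non-bitter: 795 × 3/16 = 149.0625
  smooth-fruited bitter: 795 × 3/16 = 149.0625
  smooth-fruited non-bitter: 795 × 1/16 = 49.6875
χ² = Σ (O − E)² / E
  spiny-fruited bitter: (464 − 447.1875)² / 447.1875 = 0.6321
  spiny-fruited non-bitter: (165 − 149.0625)² / 149.0625 = 1.7040
  smooth-fruited bitter: (108 − 149.0625)² / 149.0625 = 11.3116
  smooth-fruited non-bitter: (58 − 49.6875)² / 49.6875 = 1.3906
χ² = 0.6321 + 1.7040 + 11.3116 + 1.3906 = 15.0383 ≈ 15.038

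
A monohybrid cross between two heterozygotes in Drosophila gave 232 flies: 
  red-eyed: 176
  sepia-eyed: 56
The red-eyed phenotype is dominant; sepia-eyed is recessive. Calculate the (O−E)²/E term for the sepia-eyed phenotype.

For a monohybrid cross between heterozygotes with complete dominance, the expected phenotypic ratio is 3:1.
Under the 3:1 hypothesis (Σ ratio = 4, N = 232):
  red-eyed: 232 × 3/4 = 174
  sepia-eyed: 232 × 1/4 = 58
Contribution of sepia-eyed: (56 − 58)² / 58 = 0.0690

0.069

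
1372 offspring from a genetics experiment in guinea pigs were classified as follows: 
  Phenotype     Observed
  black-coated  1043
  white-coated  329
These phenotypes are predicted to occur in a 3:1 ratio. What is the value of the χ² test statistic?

Total ratio parts = 4. Expected numbers out of 1372:
  black-coated: 1372 × 3/4 = 1029
  white-coated: 1372 × 1/4 = 343
χ² = Σ (O − E)² / E
  black-coated: (1043 − 1029)² / 1029 = 0.1905
  white-coated: (329 − 343)² / 343 = 0.5714
χ² = 0.1905 + 0.5714 = 0.7619 ≈ 0.762

0.762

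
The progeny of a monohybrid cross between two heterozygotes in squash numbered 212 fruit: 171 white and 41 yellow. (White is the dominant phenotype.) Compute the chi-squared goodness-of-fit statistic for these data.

For a monohybrid cross between heterozygotes with complete dominance, the expected phenotypic ratio is 3:1.
Under the 3:1 hypothesis (Σ ratio = 4, N = 212):
  white: 212 × 3/4 = 159
  yellow: 212 × 1/4 = 53
χ² = Σ (O − E)² / E
  white: (171 − 159)² / 159 = 0.9057
  yellow: (41 − 53)² / 53 = 2.7170
χ² = 0.9057 + 2.7170 = 3.6227 ≈ 3.623

3.623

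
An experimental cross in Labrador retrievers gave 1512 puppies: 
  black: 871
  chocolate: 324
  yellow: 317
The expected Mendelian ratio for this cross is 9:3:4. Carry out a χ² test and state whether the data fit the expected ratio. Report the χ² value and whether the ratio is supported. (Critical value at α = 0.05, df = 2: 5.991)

Expected counts for N = 1512 under a 9:3:4 ratio (total parts = 16):
  black: 1512 × 9/16 = 850.5
  chocolate: 1512 × 3/16 = 283.5
  yellow: 1512 × 4/16 = 378
χ² = Σ (O − E)² / E
  black: (871 − 850.5)² / 850.5 = 0.4941
  chocolate: (324 − 283.5)² / 283.5 = 5.7857
  yellow: (317 − 378)² / 378 = 9.8439
χ² = 0.4941 + 5.7857 + 9.8439 = 16.1237 ≈ 16.124
Degrees of freedom = 3 − 1 = 2; critical value at α = 0.05 is 5.991.
Since 16.124 > 5.991, we reject the null hypothesis — the data do not fit the 9:3:4 ratio.

16.124; not consistent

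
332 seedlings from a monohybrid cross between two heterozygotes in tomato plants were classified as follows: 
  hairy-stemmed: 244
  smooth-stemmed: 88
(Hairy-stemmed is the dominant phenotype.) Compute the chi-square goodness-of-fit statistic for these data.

0.402

For a monohybrid cross between heterozygotes with complete dominance, the expected phenotypic ratio is 3:1.
The 3:1 ratio has 4 parts, so with N = 332 the expected counts are:
  hairy-stemmed: 332 × 3/4 = 249
  smooth-stemmed: 332 × 1/4 = 83
χ² = Σ (O − E)² / E
  hairy-stemmed: (244 − 249)² / 249 = 0.1004
  smooth-stemmed: (88 − 83)² / 83 = 0.3012
χ² = 0.1004 + 0.3012 = 0.4016 ≈ 0.402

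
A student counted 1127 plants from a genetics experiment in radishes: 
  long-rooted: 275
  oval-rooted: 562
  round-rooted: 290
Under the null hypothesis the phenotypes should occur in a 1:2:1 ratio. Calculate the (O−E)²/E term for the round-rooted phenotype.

0.242

The 1:2:1 ratio has 4 parts, so with N = 1127 the expected counts are:
  long-rooted: 1127 × 1/4 = 281.75
  oval-rooted: 1127 × 2/4 = 563.5
  round-rooted: 1127 × 1/4 = 281.75
Contribution of round-rooted: (290 − 281.75)² / 281.75 = 0.2416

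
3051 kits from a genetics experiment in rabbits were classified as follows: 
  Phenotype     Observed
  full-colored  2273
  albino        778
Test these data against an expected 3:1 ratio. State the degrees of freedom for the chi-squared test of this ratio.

1

A goodness-of-fit test with 2 phenotype classes has df = 2 − 1 = 1.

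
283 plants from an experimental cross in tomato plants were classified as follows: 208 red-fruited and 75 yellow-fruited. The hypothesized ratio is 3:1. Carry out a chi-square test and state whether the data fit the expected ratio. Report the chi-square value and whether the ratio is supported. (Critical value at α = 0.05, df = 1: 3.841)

0.340; consistent

Total ratio parts = 4. Expected numbers out of 283:
  red-fruited: 283 × 3/4 = 212.25
  yellow-fruited: 283 × 1/4 = 70.75
χ² = Σ (O − E)² / E
  red-fruited: (208 − 212.25)² / 212.25 = 0.0851
  yellow-fruited: (75 − 70.75)² / 70.75 = 0.2553
χ² = 0.0851 + 0.2553 = 0.3404 ≈ 0.340
Degrees of freedom = 2 − 1 = 1; critical value at α = 0.05 is 3.841.
Since 0.340 < 3.841, we fail to reject the null hypothesis — the data are consistent with the 3:1 ratio.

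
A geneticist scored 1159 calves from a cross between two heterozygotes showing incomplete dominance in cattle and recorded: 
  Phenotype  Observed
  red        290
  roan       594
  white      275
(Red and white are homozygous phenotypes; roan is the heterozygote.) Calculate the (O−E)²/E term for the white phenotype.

With incomplete dominance, a heterozygote × heterozygote cross gives a 1:2:1 phenotypic ratio.
Under the 1:2:1 hypothesis (Σ ratio = 4, N = 1159):
  red: 1159 × 1/4 = 289.75
  roan: 1159 × 2/4 = 579.5
  white: 1159 × 1/4 = 289.75
Contribution of white: (275 − 289.75)² / 289.75 = 0.7509

0.751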